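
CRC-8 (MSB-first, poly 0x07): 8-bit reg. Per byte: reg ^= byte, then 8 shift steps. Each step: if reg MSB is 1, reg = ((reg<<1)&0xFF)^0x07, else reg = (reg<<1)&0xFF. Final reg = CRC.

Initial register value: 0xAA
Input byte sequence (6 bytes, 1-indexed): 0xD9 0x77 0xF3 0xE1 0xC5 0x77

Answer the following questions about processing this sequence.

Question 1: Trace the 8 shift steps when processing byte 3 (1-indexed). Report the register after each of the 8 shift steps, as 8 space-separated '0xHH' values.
After byte 1 (0xD9): reg=0x5E
After byte 2 (0x77): reg=0xDF
Register before byte 3: 0xDF
After XOR with byte 0xF3: 0x2C

Answer: 0x58 0xB0 0x67 0xCE 0x9B 0x31 0x62 0xC4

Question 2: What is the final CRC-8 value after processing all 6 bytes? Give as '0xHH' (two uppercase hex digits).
After byte 1 (0xD9): reg=0x5E
After byte 2 (0x77): reg=0xDF
After byte 3 (0xF3): reg=0xC4
After byte 4 (0xE1): reg=0xFB
After byte 5 (0xC5): reg=0xBA
After byte 6 (0x77): reg=0x6D

Answer: 0x6D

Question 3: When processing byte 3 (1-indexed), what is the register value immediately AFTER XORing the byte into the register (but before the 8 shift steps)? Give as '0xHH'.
Register before byte 3: 0xDF
Byte 3: 0xF3
0xDF XOR 0xF3 = 0x2C

Answer: 0x2C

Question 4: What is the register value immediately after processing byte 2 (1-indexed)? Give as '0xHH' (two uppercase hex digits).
Answer: 0xDF

Derivation:
After byte 1 (0xD9): reg=0x5E
After byte 2 (0x77): reg=0xDF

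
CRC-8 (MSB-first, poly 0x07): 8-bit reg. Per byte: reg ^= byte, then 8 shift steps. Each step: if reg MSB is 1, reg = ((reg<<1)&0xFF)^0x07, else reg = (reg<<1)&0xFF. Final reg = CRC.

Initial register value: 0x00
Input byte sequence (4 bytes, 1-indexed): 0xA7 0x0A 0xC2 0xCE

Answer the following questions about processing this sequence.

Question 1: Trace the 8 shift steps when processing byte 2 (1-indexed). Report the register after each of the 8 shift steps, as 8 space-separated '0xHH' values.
Answer: 0xEC 0xDF 0xB9 0x75 0xEA 0xD3 0xA1 0x45

Derivation:
After byte 1 (0xA7): reg=0x7C
Register before byte 2: 0x7C
After XOR with byte 0x0A: 0x76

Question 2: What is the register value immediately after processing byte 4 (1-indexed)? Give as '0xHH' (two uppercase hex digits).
After byte 1 (0xA7): reg=0x7C
After byte 2 (0x0A): reg=0x45
After byte 3 (0xC2): reg=0x9C
After byte 4 (0xCE): reg=0xB9

Answer: 0xB9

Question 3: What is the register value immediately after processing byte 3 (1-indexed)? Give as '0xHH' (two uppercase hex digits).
After byte 1 (0xA7): reg=0x7C
After byte 2 (0x0A): reg=0x45
After byte 3 (0xC2): reg=0x9C

Answer: 0x9C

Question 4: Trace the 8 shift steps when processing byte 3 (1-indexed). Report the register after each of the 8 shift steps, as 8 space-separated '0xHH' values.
After byte 1 (0xA7): reg=0x7C
After byte 2 (0x0A): reg=0x45
Register before byte 3: 0x45
After XOR with byte 0xC2: 0x87

Answer: 0x09 0x12 0x24 0x48 0x90 0x27 0x4E 0x9C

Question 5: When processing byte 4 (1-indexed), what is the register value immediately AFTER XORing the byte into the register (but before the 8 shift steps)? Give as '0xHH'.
Answer: 0x52

Derivation:
Register before byte 4: 0x9C
Byte 4: 0xCE
0x9C XOR 0xCE = 0x52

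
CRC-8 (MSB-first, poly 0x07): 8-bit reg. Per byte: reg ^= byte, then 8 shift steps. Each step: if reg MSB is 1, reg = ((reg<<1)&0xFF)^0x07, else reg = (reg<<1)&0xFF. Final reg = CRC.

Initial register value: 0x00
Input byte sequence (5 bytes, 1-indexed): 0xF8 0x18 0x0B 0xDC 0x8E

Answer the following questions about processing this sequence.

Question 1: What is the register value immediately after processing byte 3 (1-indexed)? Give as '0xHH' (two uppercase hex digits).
After byte 1 (0xF8): reg=0xE6
After byte 2 (0x18): reg=0xF4
After byte 3 (0x0B): reg=0xF3

Answer: 0xF3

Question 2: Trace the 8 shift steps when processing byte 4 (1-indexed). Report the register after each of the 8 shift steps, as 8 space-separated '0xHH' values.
After byte 1 (0xF8): reg=0xE6
After byte 2 (0x18): reg=0xF4
After byte 3 (0x0B): reg=0xF3
Register before byte 4: 0xF3
After XOR with byte 0xDC: 0x2F

Answer: 0x5E 0xBC 0x7F 0xFE 0xFB 0xF1 0xE5 0xCD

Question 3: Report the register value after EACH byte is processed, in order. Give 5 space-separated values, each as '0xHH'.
0xE6 0xF4 0xF3 0xCD 0xCE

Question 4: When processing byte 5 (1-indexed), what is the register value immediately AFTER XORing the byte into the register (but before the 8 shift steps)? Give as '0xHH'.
Answer: 0x43

Derivation:
Register before byte 5: 0xCD
Byte 5: 0x8E
0xCD XOR 0x8E = 0x43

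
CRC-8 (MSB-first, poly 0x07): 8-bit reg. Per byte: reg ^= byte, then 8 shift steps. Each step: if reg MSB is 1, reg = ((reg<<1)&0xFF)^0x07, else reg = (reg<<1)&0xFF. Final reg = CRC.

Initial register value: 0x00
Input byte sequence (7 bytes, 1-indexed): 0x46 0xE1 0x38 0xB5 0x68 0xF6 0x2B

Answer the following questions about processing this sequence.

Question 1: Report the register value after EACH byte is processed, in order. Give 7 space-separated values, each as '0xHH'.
0xD5 0x8C 0x05 0x19 0x50 0x7B 0xB7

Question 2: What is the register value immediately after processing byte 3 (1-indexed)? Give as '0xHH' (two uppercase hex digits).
After byte 1 (0x46): reg=0xD5
After byte 2 (0xE1): reg=0x8C
After byte 3 (0x38): reg=0x05

Answer: 0x05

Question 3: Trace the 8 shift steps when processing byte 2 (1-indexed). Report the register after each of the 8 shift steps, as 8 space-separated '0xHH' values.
After byte 1 (0x46): reg=0xD5
Register before byte 2: 0xD5
After XOR with byte 0xE1: 0x34

Answer: 0x68 0xD0 0xA7 0x49 0x92 0x23 0x46 0x8C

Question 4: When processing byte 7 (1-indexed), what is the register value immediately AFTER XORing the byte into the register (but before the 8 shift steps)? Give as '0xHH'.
Answer: 0x50

Derivation:
Register before byte 7: 0x7B
Byte 7: 0x2B
0x7B XOR 0x2B = 0x50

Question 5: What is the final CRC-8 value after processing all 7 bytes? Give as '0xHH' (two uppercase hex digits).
Answer: 0xB7

Derivation:
After byte 1 (0x46): reg=0xD5
After byte 2 (0xE1): reg=0x8C
After byte 3 (0x38): reg=0x05
After byte 4 (0xB5): reg=0x19
After byte 5 (0x68): reg=0x50
After byte 6 (0xF6): reg=0x7B
After byte 7 (0x2B): reg=0xB7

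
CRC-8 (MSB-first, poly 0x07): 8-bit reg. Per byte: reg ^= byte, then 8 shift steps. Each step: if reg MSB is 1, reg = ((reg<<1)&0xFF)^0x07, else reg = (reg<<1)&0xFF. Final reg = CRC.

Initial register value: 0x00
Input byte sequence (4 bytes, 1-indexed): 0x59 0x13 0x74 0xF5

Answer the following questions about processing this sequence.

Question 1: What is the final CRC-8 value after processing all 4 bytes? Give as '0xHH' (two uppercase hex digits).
Answer: 0x76

Derivation:
After byte 1 (0x59): reg=0x88
After byte 2 (0x13): reg=0xC8
After byte 3 (0x74): reg=0x3D
After byte 4 (0xF5): reg=0x76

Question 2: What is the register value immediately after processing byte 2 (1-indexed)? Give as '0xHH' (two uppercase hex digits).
Answer: 0xC8

Derivation:
After byte 1 (0x59): reg=0x88
After byte 2 (0x13): reg=0xC8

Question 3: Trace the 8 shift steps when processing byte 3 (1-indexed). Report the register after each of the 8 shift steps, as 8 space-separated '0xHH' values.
Answer: 0x7F 0xFE 0xFB 0xF1 0xE5 0xCD 0x9D 0x3D

Derivation:
After byte 1 (0x59): reg=0x88
After byte 2 (0x13): reg=0xC8
Register before byte 3: 0xC8
After XOR with byte 0x74: 0xBC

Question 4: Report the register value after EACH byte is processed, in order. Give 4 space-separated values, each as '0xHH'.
0x88 0xC8 0x3D 0x76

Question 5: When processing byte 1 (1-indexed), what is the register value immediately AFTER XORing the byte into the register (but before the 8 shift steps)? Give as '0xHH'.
Answer: 0x59

Derivation:
Register before byte 1: 0x00
Byte 1: 0x59
0x00 XOR 0x59 = 0x59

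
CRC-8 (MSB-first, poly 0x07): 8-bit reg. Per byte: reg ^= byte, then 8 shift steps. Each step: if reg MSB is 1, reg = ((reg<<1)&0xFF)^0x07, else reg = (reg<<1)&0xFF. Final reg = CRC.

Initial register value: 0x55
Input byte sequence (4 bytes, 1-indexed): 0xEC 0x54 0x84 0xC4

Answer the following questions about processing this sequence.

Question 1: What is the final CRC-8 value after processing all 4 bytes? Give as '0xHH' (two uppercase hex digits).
After byte 1 (0xEC): reg=0x26
After byte 2 (0x54): reg=0x59
After byte 3 (0x84): reg=0x1D
After byte 4 (0xC4): reg=0x01

Answer: 0x01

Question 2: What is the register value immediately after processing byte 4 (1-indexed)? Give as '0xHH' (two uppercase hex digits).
After byte 1 (0xEC): reg=0x26
After byte 2 (0x54): reg=0x59
After byte 3 (0x84): reg=0x1D
After byte 4 (0xC4): reg=0x01

Answer: 0x01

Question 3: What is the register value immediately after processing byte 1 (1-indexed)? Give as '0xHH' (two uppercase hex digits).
After byte 1 (0xEC): reg=0x26

Answer: 0x26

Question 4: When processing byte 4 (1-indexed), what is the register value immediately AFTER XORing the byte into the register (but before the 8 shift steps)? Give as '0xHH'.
Register before byte 4: 0x1D
Byte 4: 0xC4
0x1D XOR 0xC4 = 0xD9

Answer: 0xD9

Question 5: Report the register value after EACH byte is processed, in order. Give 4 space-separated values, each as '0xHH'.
0x26 0x59 0x1D 0x01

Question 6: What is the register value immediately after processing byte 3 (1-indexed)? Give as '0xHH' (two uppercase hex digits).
After byte 1 (0xEC): reg=0x26
After byte 2 (0x54): reg=0x59
After byte 3 (0x84): reg=0x1D

Answer: 0x1D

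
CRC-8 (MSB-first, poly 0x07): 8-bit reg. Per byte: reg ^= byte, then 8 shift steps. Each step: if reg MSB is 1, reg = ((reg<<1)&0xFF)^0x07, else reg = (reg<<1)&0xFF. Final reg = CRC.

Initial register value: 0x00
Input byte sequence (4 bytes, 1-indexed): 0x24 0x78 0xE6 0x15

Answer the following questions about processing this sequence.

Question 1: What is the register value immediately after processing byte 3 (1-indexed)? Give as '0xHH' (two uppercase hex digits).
After byte 1 (0x24): reg=0xFC
After byte 2 (0x78): reg=0x95
After byte 3 (0xE6): reg=0x5E

Answer: 0x5E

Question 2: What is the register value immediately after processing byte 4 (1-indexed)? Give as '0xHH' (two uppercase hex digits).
Answer: 0xF6

Derivation:
After byte 1 (0x24): reg=0xFC
After byte 2 (0x78): reg=0x95
After byte 3 (0xE6): reg=0x5E
After byte 4 (0x15): reg=0xF6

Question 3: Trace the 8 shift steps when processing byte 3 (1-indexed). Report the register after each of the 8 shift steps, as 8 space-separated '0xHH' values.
Answer: 0xE6 0xCB 0x91 0x25 0x4A 0x94 0x2F 0x5E

Derivation:
After byte 1 (0x24): reg=0xFC
After byte 2 (0x78): reg=0x95
Register before byte 3: 0x95
After XOR with byte 0xE6: 0x73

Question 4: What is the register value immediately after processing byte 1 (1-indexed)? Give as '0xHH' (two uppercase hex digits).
Answer: 0xFC

Derivation:
After byte 1 (0x24): reg=0xFC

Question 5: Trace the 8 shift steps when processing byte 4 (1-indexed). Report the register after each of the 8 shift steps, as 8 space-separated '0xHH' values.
After byte 1 (0x24): reg=0xFC
After byte 2 (0x78): reg=0x95
After byte 3 (0xE6): reg=0x5E
Register before byte 4: 0x5E
After XOR with byte 0x15: 0x4B

Answer: 0x96 0x2B 0x56 0xAC 0x5F 0xBE 0x7B 0xF6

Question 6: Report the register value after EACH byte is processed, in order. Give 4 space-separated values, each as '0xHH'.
0xFC 0x95 0x5E 0xF6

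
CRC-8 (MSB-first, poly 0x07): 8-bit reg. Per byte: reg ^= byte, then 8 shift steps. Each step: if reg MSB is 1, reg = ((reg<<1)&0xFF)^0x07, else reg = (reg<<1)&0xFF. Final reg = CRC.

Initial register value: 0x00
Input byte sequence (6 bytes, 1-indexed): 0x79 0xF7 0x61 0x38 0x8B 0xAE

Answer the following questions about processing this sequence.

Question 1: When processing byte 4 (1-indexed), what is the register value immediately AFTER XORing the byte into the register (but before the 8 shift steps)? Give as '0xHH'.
Register before byte 4: 0x02
Byte 4: 0x38
0x02 XOR 0x38 = 0x3A

Answer: 0x3A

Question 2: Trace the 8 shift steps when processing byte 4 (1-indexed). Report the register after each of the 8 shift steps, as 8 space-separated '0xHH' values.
After byte 1 (0x79): reg=0x68
After byte 2 (0xF7): reg=0xD4
After byte 3 (0x61): reg=0x02
Register before byte 4: 0x02
After XOR with byte 0x38: 0x3A

Answer: 0x74 0xE8 0xD7 0xA9 0x55 0xAA 0x53 0xA6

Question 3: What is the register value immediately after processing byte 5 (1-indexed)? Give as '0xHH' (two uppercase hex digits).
Answer: 0xC3

Derivation:
After byte 1 (0x79): reg=0x68
After byte 2 (0xF7): reg=0xD4
After byte 3 (0x61): reg=0x02
After byte 4 (0x38): reg=0xA6
After byte 5 (0x8B): reg=0xC3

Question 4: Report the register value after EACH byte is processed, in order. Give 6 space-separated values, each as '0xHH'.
0x68 0xD4 0x02 0xA6 0xC3 0x04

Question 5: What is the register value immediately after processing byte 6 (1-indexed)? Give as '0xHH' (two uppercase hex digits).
After byte 1 (0x79): reg=0x68
After byte 2 (0xF7): reg=0xD4
After byte 3 (0x61): reg=0x02
After byte 4 (0x38): reg=0xA6
After byte 5 (0x8B): reg=0xC3
After byte 6 (0xAE): reg=0x04

Answer: 0x04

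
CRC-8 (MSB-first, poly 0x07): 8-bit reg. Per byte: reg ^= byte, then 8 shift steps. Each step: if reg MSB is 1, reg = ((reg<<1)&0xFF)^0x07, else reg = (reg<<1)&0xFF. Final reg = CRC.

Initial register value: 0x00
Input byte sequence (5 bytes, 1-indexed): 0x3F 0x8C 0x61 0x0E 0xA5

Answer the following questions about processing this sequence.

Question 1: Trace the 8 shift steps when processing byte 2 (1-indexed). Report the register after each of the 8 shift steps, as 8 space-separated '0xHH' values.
Answer: 0x62 0xC4 0x8F 0x19 0x32 0x64 0xC8 0x97

Derivation:
After byte 1 (0x3F): reg=0xBD
Register before byte 2: 0xBD
After XOR with byte 0x8C: 0x31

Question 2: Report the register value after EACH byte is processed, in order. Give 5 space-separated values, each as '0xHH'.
0xBD 0x97 0xCC 0x40 0xB5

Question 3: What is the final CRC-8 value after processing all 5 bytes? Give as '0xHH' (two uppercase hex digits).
Answer: 0xB5

Derivation:
After byte 1 (0x3F): reg=0xBD
After byte 2 (0x8C): reg=0x97
After byte 3 (0x61): reg=0xCC
After byte 4 (0x0E): reg=0x40
After byte 5 (0xA5): reg=0xB5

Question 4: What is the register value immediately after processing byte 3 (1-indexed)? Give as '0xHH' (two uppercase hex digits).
Answer: 0xCC

Derivation:
After byte 1 (0x3F): reg=0xBD
After byte 2 (0x8C): reg=0x97
After byte 3 (0x61): reg=0xCC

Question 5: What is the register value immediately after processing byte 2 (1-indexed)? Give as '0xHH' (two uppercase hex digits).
Answer: 0x97

Derivation:
After byte 1 (0x3F): reg=0xBD
After byte 2 (0x8C): reg=0x97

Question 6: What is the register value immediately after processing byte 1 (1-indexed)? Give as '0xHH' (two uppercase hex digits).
Answer: 0xBD

Derivation:
After byte 1 (0x3F): reg=0xBD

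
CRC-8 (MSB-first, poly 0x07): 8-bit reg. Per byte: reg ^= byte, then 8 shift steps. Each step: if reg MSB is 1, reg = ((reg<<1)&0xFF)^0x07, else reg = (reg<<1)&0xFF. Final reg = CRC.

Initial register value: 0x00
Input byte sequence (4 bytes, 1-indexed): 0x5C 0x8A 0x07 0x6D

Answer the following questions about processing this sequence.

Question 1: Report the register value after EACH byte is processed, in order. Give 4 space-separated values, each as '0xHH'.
0x93 0x4F 0xFF 0xF7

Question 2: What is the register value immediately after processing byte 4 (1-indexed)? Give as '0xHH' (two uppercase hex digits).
After byte 1 (0x5C): reg=0x93
After byte 2 (0x8A): reg=0x4F
After byte 3 (0x07): reg=0xFF
After byte 4 (0x6D): reg=0xF7

Answer: 0xF7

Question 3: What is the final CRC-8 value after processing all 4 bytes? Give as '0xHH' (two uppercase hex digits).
After byte 1 (0x5C): reg=0x93
After byte 2 (0x8A): reg=0x4F
After byte 3 (0x07): reg=0xFF
After byte 4 (0x6D): reg=0xF7

Answer: 0xF7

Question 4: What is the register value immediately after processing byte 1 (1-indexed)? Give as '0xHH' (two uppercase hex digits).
Answer: 0x93

Derivation:
After byte 1 (0x5C): reg=0x93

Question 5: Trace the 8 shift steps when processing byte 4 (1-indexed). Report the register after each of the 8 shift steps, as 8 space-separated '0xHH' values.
Answer: 0x23 0x46 0x8C 0x1F 0x3E 0x7C 0xF8 0xF7

Derivation:
After byte 1 (0x5C): reg=0x93
After byte 2 (0x8A): reg=0x4F
After byte 3 (0x07): reg=0xFF
Register before byte 4: 0xFF
After XOR with byte 0x6D: 0x92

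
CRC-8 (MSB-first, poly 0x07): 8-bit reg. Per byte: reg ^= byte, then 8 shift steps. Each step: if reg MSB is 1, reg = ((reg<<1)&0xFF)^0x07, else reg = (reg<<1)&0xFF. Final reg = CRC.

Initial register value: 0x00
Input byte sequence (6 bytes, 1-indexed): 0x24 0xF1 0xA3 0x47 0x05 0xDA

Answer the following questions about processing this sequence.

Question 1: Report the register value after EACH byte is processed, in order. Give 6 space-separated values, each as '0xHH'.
0xFC 0x23 0x89 0x64 0x20 0xE8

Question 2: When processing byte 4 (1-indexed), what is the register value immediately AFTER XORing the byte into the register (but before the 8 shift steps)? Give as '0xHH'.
Answer: 0xCE

Derivation:
Register before byte 4: 0x89
Byte 4: 0x47
0x89 XOR 0x47 = 0xCE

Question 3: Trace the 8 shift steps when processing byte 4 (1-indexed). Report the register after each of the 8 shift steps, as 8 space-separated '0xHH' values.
After byte 1 (0x24): reg=0xFC
After byte 2 (0xF1): reg=0x23
After byte 3 (0xA3): reg=0x89
Register before byte 4: 0x89
After XOR with byte 0x47: 0xCE

Answer: 0x9B 0x31 0x62 0xC4 0x8F 0x19 0x32 0x64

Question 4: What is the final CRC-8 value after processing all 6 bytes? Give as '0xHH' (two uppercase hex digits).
Answer: 0xE8

Derivation:
After byte 1 (0x24): reg=0xFC
After byte 2 (0xF1): reg=0x23
After byte 3 (0xA3): reg=0x89
After byte 4 (0x47): reg=0x64
After byte 5 (0x05): reg=0x20
After byte 6 (0xDA): reg=0xE8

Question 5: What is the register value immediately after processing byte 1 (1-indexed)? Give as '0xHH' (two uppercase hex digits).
Answer: 0xFC

Derivation:
After byte 1 (0x24): reg=0xFC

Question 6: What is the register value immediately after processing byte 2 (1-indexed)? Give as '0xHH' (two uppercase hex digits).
Answer: 0x23

Derivation:
After byte 1 (0x24): reg=0xFC
After byte 2 (0xF1): reg=0x23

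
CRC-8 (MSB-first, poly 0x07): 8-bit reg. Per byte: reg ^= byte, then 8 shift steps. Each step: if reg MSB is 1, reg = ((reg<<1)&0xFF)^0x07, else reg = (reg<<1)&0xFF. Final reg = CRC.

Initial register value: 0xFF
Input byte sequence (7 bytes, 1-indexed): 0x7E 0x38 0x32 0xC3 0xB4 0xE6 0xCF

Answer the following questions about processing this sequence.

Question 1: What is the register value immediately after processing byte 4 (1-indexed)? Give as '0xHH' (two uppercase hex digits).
After byte 1 (0x7E): reg=0x8E
After byte 2 (0x38): reg=0x0B
After byte 3 (0x32): reg=0xAF
After byte 4 (0xC3): reg=0x03

Answer: 0x03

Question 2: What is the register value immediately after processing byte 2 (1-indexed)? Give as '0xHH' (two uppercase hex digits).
Answer: 0x0B

Derivation:
After byte 1 (0x7E): reg=0x8E
After byte 2 (0x38): reg=0x0B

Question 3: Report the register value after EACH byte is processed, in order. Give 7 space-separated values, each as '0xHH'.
0x8E 0x0B 0xAF 0x03 0x0C 0x98 0xA2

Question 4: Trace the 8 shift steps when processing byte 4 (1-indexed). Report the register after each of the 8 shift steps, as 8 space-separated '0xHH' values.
After byte 1 (0x7E): reg=0x8E
After byte 2 (0x38): reg=0x0B
After byte 3 (0x32): reg=0xAF
Register before byte 4: 0xAF
After XOR with byte 0xC3: 0x6C

Answer: 0xD8 0xB7 0x69 0xD2 0xA3 0x41 0x82 0x03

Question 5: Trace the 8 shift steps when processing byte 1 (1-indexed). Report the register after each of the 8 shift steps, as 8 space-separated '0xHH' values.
Register before byte 1: 0xFF
After XOR with byte 0x7E: 0x81

Answer: 0x05 0x0A 0x14 0x28 0x50 0xA0 0x47 0x8E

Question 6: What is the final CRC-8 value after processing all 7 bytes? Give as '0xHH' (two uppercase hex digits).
Answer: 0xA2

Derivation:
After byte 1 (0x7E): reg=0x8E
After byte 2 (0x38): reg=0x0B
After byte 3 (0x32): reg=0xAF
After byte 4 (0xC3): reg=0x03
After byte 5 (0xB4): reg=0x0C
After byte 6 (0xE6): reg=0x98
After byte 7 (0xCF): reg=0xA2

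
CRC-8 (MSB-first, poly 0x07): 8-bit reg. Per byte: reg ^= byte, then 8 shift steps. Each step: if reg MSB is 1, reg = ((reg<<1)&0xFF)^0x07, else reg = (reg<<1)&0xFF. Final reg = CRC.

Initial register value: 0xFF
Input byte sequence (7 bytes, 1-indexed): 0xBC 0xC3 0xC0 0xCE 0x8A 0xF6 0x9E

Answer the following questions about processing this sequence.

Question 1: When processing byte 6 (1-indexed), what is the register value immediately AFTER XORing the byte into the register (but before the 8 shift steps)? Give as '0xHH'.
Answer: 0x01

Derivation:
Register before byte 6: 0xF7
Byte 6: 0xF6
0xF7 XOR 0xF6 = 0x01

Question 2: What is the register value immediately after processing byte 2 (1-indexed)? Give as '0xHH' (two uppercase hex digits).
After byte 1 (0xBC): reg=0xCE
After byte 2 (0xC3): reg=0x23

Answer: 0x23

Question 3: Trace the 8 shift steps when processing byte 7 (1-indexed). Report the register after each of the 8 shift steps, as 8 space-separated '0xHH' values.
After byte 1 (0xBC): reg=0xCE
After byte 2 (0xC3): reg=0x23
After byte 3 (0xC0): reg=0xA7
After byte 4 (0xCE): reg=0x18
After byte 5 (0x8A): reg=0xF7
After byte 6 (0xF6): reg=0x07
Register before byte 7: 0x07
After XOR with byte 0x9E: 0x99

Answer: 0x35 0x6A 0xD4 0xAF 0x59 0xB2 0x63 0xC6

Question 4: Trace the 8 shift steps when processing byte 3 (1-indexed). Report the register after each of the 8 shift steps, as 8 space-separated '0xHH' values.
Answer: 0xC1 0x85 0x0D 0x1A 0x34 0x68 0xD0 0xA7

Derivation:
After byte 1 (0xBC): reg=0xCE
After byte 2 (0xC3): reg=0x23
Register before byte 3: 0x23
After XOR with byte 0xC0: 0xE3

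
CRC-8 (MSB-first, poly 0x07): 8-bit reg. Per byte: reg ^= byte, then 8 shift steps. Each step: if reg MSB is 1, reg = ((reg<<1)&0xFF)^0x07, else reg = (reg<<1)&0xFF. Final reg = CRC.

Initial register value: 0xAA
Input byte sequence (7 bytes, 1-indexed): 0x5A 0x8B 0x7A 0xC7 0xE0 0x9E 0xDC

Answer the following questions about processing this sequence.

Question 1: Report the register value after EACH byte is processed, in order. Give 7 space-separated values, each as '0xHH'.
0xDE 0xAC 0x2C 0x9F 0x7A 0xB2 0x0D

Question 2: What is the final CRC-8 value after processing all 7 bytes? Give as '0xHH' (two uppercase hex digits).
Answer: 0x0D

Derivation:
After byte 1 (0x5A): reg=0xDE
After byte 2 (0x8B): reg=0xAC
After byte 3 (0x7A): reg=0x2C
After byte 4 (0xC7): reg=0x9F
After byte 5 (0xE0): reg=0x7A
After byte 6 (0x9E): reg=0xB2
After byte 7 (0xDC): reg=0x0D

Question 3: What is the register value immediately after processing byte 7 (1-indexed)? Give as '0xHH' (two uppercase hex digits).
Answer: 0x0D

Derivation:
After byte 1 (0x5A): reg=0xDE
After byte 2 (0x8B): reg=0xAC
After byte 3 (0x7A): reg=0x2C
After byte 4 (0xC7): reg=0x9F
After byte 5 (0xE0): reg=0x7A
After byte 6 (0x9E): reg=0xB2
After byte 7 (0xDC): reg=0x0D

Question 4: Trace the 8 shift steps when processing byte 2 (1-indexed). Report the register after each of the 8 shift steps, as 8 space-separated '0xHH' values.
After byte 1 (0x5A): reg=0xDE
Register before byte 2: 0xDE
After XOR with byte 0x8B: 0x55

Answer: 0xAA 0x53 0xA6 0x4B 0x96 0x2B 0x56 0xAC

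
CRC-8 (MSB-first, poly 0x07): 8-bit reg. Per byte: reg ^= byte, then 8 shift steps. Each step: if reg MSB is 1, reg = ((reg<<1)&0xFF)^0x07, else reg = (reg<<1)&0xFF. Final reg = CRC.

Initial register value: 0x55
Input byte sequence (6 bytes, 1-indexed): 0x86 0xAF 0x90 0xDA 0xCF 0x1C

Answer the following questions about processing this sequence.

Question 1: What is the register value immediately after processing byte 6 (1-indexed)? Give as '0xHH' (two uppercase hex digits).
After byte 1 (0x86): reg=0x37
After byte 2 (0xAF): reg=0xC1
After byte 3 (0x90): reg=0xB0
After byte 4 (0xDA): reg=0x11
After byte 5 (0xCF): reg=0x14
After byte 6 (0x1C): reg=0x38

Answer: 0x38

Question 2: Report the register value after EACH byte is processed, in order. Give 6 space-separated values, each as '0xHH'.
0x37 0xC1 0xB0 0x11 0x14 0x38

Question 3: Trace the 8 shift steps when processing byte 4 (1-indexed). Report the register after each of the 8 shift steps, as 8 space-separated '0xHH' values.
After byte 1 (0x86): reg=0x37
After byte 2 (0xAF): reg=0xC1
After byte 3 (0x90): reg=0xB0
Register before byte 4: 0xB0
After XOR with byte 0xDA: 0x6A

Answer: 0xD4 0xAF 0x59 0xB2 0x63 0xC6 0x8B 0x11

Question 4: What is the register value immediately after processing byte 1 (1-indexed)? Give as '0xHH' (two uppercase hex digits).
Answer: 0x37

Derivation:
After byte 1 (0x86): reg=0x37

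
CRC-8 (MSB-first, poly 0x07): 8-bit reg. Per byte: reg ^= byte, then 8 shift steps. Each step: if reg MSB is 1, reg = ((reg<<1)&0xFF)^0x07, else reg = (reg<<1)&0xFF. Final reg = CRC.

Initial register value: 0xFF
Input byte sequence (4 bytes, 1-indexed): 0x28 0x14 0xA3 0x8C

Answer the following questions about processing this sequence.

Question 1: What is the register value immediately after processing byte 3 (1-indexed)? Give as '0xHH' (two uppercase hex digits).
After byte 1 (0x28): reg=0x2B
After byte 2 (0x14): reg=0xBD
After byte 3 (0xA3): reg=0x5A

Answer: 0x5A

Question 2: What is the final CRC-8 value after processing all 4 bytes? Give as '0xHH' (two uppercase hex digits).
After byte 1 (0x28): reg=0x2B
After byte 2 (0x14): reg=0xBD
After byte 3 (0xA3): reg=0x5A
After byte 4 (0x8C): reg=0x2C

Answer: 0x2C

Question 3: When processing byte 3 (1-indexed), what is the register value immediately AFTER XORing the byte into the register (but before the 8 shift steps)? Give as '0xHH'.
Answer: 0x1E

Derivation:
Register before byte 3: 0xBD
Byte 3: 0xA3
0xBD XOR 0xA3 = 0x1E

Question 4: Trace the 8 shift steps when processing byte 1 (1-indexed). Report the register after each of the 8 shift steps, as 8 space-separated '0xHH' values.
Answer: 0xA9 0x55 0xAA 0x53 0xA6 0x4B 0x96 0x2B

Derivation:
Register before byte 1: 0xFF
After XOR with byte 0x28: 0xD7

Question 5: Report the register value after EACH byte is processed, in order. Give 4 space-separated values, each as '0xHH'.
0x2B 0xBD 0x5A 0x2C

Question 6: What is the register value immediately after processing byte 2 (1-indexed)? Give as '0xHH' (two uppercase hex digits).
Answer: 0xBD

Derivation:
After byte 1 (0x28): reg=0x2B
After byte 2 (0x14): reg=0xBD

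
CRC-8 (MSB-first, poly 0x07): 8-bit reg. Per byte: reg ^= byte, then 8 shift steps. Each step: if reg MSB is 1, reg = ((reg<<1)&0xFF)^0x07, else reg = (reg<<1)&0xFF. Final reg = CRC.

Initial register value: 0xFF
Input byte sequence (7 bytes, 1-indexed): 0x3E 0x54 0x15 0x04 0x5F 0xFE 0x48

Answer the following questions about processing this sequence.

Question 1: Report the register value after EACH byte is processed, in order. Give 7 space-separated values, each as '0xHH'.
0x49 0x53 0xD5 0x39 0x35 0x7F 0x85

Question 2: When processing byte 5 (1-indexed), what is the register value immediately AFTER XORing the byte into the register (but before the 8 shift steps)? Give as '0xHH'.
Register before byte 5: 0x39
Byte 5: 0x5F
0x39 XOR 0x5F = 0x66

Answer: 0x66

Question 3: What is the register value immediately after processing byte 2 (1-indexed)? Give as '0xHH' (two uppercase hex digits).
Answer: 0x53

Derivation:
After byte 1 (0x3E): reg=0x49
After byte 2 (0x54): reg=0x53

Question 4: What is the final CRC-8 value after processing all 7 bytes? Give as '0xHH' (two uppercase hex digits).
Answer: 0x85

Derivation:
After byte 1 (0x3E): reg=0x49
After byte 2 (0x54): reg=0x53
After byte 3 (0x15): reg=0xD5
After byte 4 (0x04): reg=0x39
After byte 5 (0x5F): reg=0x35
After byte 6 (0xFE): reg=0x7F
After byte 7 (0x48): reg=0x85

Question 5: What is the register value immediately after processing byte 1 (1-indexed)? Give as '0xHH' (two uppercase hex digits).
Answer: 0x49

Derivation:
After byte 1 (0x3E): reg=0x49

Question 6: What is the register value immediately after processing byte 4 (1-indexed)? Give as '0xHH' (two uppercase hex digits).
Answer: 0x39

Derivation:
After byte 1 (0x3E): reg=0x49
After byte 2 (0x54): reg=0x53
After byte 3 (0x15): reg=0xD5
After byte 4 (0x04): reg=0x39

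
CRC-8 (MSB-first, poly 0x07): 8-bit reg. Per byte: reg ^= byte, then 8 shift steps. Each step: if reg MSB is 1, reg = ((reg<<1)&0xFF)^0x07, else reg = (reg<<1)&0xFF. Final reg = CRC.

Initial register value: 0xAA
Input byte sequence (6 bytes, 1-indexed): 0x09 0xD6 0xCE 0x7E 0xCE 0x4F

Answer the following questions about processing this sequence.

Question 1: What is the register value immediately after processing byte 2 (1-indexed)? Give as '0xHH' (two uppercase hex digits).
After byte 1 (0x09): reg=0x60
After byte 2 (0xD6): reg=0x0B

Answer: 0x0B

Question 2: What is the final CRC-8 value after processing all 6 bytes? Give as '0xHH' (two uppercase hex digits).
Answer: 0x7E

Derivation:
After byte 1 (0x09): reg=0x60
After byte 2 (0xD6): reg=0x0B
After byte 3 (0xCE): reg=0x55
After byte 4 (0x7E): reg=0xD1
After byte 5 (0xCE): reg=0x5D
After byte 6 (0x4F): reg=0x7E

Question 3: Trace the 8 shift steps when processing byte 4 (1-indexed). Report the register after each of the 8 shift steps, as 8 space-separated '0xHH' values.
Answer: 0x56 0xAC 0x5F 0xBE 0x7B 0xF6 0xEB 0xD1

Derivation:
After byte 1 (0x09): reg=0x60
After byte 2 (0xD6): reg=0x0B
After byte 3 (0xCE): reg=0x55
Register before byte 4: 0x55
After XOR with byte 0x7E: 0x2B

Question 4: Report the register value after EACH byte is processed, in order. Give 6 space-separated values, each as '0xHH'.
0x60 0x0B 0x55 0xD1 0x5D 0x7E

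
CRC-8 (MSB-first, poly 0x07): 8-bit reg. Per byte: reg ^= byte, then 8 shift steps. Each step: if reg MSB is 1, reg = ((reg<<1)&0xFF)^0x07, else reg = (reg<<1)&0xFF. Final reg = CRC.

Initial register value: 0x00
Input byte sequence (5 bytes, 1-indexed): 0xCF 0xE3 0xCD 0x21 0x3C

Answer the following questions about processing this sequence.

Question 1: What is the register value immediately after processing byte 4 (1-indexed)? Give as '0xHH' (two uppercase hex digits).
After byte 1 (0xCF): reg=0x63
After byte 2 (0xE3): reg=0x89
After byte 3 (0xCD): reg=0xDB
After byte 4 (0x21): reg=0xE8

Answer: 0xE8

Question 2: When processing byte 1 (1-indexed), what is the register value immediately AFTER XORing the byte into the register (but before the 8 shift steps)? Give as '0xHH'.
Register before byte 1: 0x00
Byte 1: 0xCF
0x00 XOR 0xCF = 0xCF

Answer: 0xCF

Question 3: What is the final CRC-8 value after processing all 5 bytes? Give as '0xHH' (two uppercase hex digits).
Answer: 0x22

Derivation:
After byte 1 (0xCF): reg=0x63
After byte 2 (0xE3): reg=0x89
After byte 3 (0xCD): reg=0xDB
After byte 4 (0x21): reg=0xE8
After byte 5 (0x3C): reg=0x22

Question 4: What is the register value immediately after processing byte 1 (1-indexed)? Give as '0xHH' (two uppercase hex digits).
After byte 1 (0xCF): reg=0x63

Answer: 0x63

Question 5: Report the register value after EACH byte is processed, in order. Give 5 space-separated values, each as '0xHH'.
0x63 0x89 0xDB 0xE8 0x22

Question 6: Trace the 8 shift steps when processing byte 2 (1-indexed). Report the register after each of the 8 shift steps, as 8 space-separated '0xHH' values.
After byte 1 (0xCF): reg=0x63
Register before byte 2: 0x63
After XOR with byte 0xE3: 0x80

Answer: 0x07 0x0E 0x1C 0x38 0x70 0xE0 0xC7 0x89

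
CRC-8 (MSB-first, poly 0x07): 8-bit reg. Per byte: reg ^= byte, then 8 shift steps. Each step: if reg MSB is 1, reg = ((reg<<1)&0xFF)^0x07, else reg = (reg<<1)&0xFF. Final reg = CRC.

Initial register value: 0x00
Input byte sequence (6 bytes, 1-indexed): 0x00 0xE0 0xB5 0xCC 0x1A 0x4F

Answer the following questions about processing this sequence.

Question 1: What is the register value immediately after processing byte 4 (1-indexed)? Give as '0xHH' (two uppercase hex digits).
Answer: 0xAA

Derivation:
After byte 1 (0x00): reg=0x00
After byte 2 (0xE0): reg=0xAE
After byte 3 (0xB5): reg=0x41
After byte 4 (0xCC): reg=0xAA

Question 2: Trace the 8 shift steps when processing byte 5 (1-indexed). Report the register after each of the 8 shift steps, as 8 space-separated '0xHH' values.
Answer: 0x67 0xCE 0x9B 0x31 0x62 0xC4 0x8F 0x19

Derivation:
After byte 1 (0x00): reg=0x00
After byte 2 (0xE0): reg=0xAE
After byte 3 (0xB5): reg=0x41
After byte 4 (0xCC): reg=0xAA
Register before byte 5: 0xAA
After XOR with byte 0x1A: 0xB0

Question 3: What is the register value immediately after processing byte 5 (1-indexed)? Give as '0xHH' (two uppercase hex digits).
Answer: 0x19

Derivation:
After byte 1 (0x00): reg=0x00
After byte 2 (0xE0): reg=0xAE
After byte 3 (0xB5): reg=0x41
After byte 4 (0xCC): reg=0xAA
After byte 5 (0x1A): reg=0x19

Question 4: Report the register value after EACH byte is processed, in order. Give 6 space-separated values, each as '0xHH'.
0x00 0xAE 0x41 0xAA 0x19 0xA5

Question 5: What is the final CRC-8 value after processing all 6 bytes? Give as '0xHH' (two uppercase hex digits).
After byte 1 (0x00): reg=0x00
After byte 2 (0xE0): reg=0xAE
After byte 3 (0xB5): reg=0x41
After byte 4 (0xCC): reg=0xAA
After byte 5 (0x1A): reg=0x19
After byte 6 (0x4F): reg=0xA5

Answer: 0xA5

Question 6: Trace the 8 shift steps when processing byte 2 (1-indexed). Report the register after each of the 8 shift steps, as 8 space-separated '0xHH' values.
Answer: 0xC7 0x89 0x15 0x2A 0x54 0xA8 0x57 0xAE

Derivation:
After byte 1 (0x00): reg=0x00
Register before byte 2: 0x00
After XOR with byte 0xE0: 0xE0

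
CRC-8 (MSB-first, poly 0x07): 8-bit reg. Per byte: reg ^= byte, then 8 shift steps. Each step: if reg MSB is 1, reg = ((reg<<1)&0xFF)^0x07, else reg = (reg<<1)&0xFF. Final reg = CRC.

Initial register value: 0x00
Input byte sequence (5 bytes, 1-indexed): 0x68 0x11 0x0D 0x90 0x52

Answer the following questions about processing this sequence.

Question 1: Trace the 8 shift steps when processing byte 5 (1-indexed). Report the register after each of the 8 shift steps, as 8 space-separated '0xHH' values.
Answer: 0xDC 0xBF 0x79 0xF2 0xE3 0xC1 0x85 0x0D

Derivation:
After byte 1 (0x68): reg=0x1F
After byte 2 (0x11): reg=0x2A
After byte 3 (0x0D): reg=0xF5
After byte 4 (0x90): reg=0x3C
Register before byte 5: 0x3C
After XOR with byte 0x52: 0x6E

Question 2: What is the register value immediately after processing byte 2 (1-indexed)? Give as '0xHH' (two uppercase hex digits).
Answer: 0x2A

Derivation:
After byte 1 (0x68): reg=0x1F
After byte 2 (0x11): reg=0x2A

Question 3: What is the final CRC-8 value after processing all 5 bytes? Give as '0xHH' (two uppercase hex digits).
After byte 1 (0x68): reg=0x1F
After byte 2 (0x11): reg=0x2A
After byte 3 (0x0D): reg=0xF5
After byte 4 (0x90): reg=0x3C
After byte 5 (0x52): reg=0x0D

Answer: 0x0D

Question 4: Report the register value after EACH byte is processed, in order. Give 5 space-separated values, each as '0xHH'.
0x1F 0x2A 0xF5 0x3C 0x0D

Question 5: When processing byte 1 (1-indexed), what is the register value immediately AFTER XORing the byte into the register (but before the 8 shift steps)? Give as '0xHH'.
Register before byte 1: 0x00
Byte 1: 0x68
0x00 XOR 0x68 = 0x68

Answer: 0x68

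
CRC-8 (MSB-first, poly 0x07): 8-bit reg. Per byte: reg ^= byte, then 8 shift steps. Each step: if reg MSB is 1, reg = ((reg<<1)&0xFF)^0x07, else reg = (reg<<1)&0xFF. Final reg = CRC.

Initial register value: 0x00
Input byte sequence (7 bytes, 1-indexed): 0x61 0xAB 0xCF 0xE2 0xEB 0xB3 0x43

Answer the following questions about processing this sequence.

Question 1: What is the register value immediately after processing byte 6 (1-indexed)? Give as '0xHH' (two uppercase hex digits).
After byte 1 (0x61): reg=0x20
After byte 2 (0xAB): reg=0xB8
After byte 3 (0xCF): reg=0x42
After byte 4 (0xE2): reg=0x69
After byte 5 (0xEB): reg=0x87
After byte 6 (0xB3): reg=0x8C

Answer: 0x8C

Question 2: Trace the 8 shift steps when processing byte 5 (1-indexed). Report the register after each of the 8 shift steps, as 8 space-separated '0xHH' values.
After byte 1 (0x61): reg=0x20
After byte 2 (0xAB): reg=0xB8
After byte 3 (0xCF): reg=0x42
After byte 4 (0xE2): reg=0x69
Register before byte 5: 0x69
After XOR with byte 0xEB: 0x82

Answer: 0x03 0x06 0x0C 0x18 0x30 0x60 0xC0 0x87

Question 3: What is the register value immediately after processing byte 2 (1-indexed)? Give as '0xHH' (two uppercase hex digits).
Answer: 0xB8

Derivation:
After byte 1 (0x61): reg=0x20
After byte 2 (0xAB): reg=0xB8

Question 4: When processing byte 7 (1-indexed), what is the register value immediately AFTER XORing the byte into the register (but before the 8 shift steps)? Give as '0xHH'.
Register before byte 7: 0x8C
Byte 7: 0x43
0x8C XOR 0x43 = 0xCF

Answer: 0xCF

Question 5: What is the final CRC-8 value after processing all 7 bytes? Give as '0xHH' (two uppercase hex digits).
After byte 1 (0x61): reg=0x20
After byte 2 (0xAB): reg=0xB8
After byte 3 (0xCF): reg=0x42
After byte 4 (0xE2): reg=0x69
After byte 5 (0xEB): reg=0x87
After byte 6 (0xB3): reg=0x8C
After byte 7 (0x43): reg=0x63

Answer: 0x63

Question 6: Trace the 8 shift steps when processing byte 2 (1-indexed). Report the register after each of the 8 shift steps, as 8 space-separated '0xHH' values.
Answer: 0x11 0x22 0x44 0x88 0x17 0x2E 0x5C 0xB8

Derivation:
After byte 1 (0x61): reg=0x20
Register before byte 2: 0x20
After XOR with byte 0xAB: 0x8B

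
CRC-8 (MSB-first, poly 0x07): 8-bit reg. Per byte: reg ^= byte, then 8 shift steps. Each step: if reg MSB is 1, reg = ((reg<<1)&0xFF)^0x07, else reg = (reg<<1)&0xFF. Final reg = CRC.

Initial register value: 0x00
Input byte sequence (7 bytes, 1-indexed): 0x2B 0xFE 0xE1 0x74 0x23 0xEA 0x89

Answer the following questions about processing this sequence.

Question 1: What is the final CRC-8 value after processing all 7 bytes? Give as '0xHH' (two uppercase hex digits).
Answer: 0x11

Derivation:
After byte 1 (0x2B): reg=0xD1
After byte 2 (0xFE): reg=0xCD
After byte 3 (0xE1): reg=0xC4
After byte 4 (0x74): reg=0x19
After byte 5 (0x23): reg=0xA6
After byte 6 (0xEA): reg=0xE3
After byte 7 (0x89): reg=0x11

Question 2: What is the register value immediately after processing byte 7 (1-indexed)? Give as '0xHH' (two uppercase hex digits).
Answer: 0x11

Derivation:
After byte 1 (0x2B): reg=0xD1
After byte 2 (0xFE): reg=0xCD
After byte 3 (0xE1): reg=0xC4
After byte 4 (0x74): reg=0x19
After byte 5 (0x23): reg=0xA6
After byte 6 (0xEA): reg=0xE3
After byte 7 (0x89): reg=0x11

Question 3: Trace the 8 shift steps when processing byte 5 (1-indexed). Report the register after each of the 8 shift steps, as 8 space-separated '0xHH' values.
After byte 1 (0x2B): reg=0xD1
After byte 2 (0xFE): reg=0xCD
After byte 3 (0xE1): reg=0xC4
After byte 4 (0x74): reg=0x19
Register before byte 5: 0x19
After XOR with byte 0x23: 0x3A

Answer: 0x74 0xE8 0xD7 0xA9 0x55 0xAA 0x53 0xA6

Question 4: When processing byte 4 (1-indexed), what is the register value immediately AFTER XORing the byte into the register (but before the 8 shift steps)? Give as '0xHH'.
Register before byte 4: 0xC4
Byte 4: 0x74
0xC4 XOR 0x74 = 0xB0

Answer: 0xB0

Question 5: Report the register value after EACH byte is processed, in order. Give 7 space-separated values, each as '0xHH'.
0xD1 0xCD 0xC4 0x19 0xA6 0xE3 0x11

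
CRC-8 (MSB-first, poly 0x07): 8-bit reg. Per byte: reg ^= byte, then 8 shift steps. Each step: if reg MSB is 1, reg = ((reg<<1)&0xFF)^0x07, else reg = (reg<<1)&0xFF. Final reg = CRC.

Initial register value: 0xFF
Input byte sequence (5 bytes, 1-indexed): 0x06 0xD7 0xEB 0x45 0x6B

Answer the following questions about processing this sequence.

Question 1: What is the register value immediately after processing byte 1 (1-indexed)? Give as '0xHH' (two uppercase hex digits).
Answer: 0xE1

Derivation:
After byte 1 (0x06): reg=0xE1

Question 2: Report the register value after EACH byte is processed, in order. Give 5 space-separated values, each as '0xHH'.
0xE1 0x82 0x18 0x94 0xF3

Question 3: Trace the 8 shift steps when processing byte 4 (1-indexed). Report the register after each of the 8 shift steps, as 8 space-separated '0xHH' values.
After byte 1 (0x06): reg=0xE1
After byte 2 (0xD7): reg=0x82
After byte 3 (0xEB): reg=0x18
Register before byte 4: 0x18
After XOR with byte 0x45: 0x5D

Answer: 0xBA 0x73 0xE6 0xCB 0x91 0x25 0x4A 0x94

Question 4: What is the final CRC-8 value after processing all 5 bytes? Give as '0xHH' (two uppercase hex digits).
After byte 1 (0x06): reg=0xE1
After byte 2 (0xD7): reg=0x82
After byte 3 (0xEB): reg=0x18
After byte 4 (0x45): reg=0x94
After byte 5 (0x6B): reg=0xF3

Answer: 0xF3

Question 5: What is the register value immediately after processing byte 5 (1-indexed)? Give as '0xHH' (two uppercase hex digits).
Answer: 0xF3

Derivation:
After byte 1 (0x06): reg=0xE1
After byte 2 (0xD7): reg=0x82
After byte 3 (0xEB): reg=0x18
After byte 4 (0x45): reg=0x94
After byte 5 (0x6B): reg=0xF3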